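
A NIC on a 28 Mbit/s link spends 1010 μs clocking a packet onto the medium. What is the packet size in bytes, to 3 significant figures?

3540 bytes

L = R × t_tx = 28000000 b/s × 0.00101 s = 28280 bits.
In bytes: 28280 / 8 = 3540 bytes.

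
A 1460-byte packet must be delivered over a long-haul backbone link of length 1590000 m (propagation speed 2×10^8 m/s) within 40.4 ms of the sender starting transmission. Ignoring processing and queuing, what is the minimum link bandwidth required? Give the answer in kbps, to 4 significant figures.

L = 11680 bits.
Propagation delay = 1590000 / 200000000 = 7.95 ms.
Transmission budget = 40.4 − 7.95 = 32.45 ms.
R ≥ L / t_tx = 11680 bits / 0.03245 s = 359.9 kbps.

359.9 kbps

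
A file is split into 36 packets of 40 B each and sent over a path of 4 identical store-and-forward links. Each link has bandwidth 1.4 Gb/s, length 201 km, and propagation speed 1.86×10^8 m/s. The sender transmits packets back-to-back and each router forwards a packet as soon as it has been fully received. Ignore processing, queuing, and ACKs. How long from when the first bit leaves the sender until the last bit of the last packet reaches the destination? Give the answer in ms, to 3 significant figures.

4.33 ms

Per-hop transmission t_tx = L/R = 320/1400000000 = 0.000228571 ms.
Per-hop propagation t_prop = 201000/186000000 = 1.08065 ms.
Pipeline fill: first packet needs 4·t_tx to clear all hops; remaining 35 packets each add one t_tx.
Total = (4+36-1)·t_tx + 4·t_prop = 39·0.000228571 + 4·1.08065 = 4.33 ms.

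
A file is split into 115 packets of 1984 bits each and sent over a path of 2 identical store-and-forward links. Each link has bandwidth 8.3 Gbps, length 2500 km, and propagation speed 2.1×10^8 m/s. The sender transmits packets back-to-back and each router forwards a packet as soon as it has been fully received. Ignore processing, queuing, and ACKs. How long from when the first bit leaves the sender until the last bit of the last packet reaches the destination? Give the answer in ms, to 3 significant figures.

23.8 ms

Per-hop transmission t_tx = L/R = 1984/8.3e+09 = 0.000239036 ms.
Per-hop propagation t_prop = 2500000/210000000 = 11.9048 ms.
Pipeline fill: first packet needs 2·t_tx to clear all hops; remaining 114 packets each add one t_tx.
Total = (2+115-1)·t_tx + 2·t_prop = 116·0.000239036 + 2·11.9048 = 23.8 ms.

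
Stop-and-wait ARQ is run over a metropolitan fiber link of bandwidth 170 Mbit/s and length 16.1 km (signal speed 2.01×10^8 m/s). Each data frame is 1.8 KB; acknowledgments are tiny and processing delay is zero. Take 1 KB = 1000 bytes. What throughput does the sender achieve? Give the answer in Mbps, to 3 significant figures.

t_tx = L/R = 14400/170000000 = 8.47059e-05 s.
t_prop = 16100/2.01e+08 = 8.00995e-05 s; RTT = 0.000160199 s.
Cycle = t_tx + RTT = 0.000244905 s.
Throughput = L / cycle = 14400 / 0.000244905 = 58.8 Mbps.

58.8 Mbps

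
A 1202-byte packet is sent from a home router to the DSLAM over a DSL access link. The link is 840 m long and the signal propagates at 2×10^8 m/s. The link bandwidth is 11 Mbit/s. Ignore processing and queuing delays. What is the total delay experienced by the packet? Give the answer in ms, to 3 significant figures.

0.878 ms

L = 1202 × 8 = 9616 bits.
Transmission delay = L/R = 9616 / 11000000 = 0.874182 ms.
Propagation delay = d/s = 840 m / 200000000 m/s = 0.0042 ms.
Total = 0.878 ms.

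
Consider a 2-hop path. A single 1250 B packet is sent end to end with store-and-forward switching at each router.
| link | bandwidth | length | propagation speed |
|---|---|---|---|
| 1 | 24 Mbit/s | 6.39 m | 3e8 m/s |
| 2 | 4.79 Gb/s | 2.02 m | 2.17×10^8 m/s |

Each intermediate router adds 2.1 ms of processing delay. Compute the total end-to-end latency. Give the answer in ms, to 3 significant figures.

2.52 ms

L = 1250 × 8 = 10000 bits.
Transmission delays (L/R per hop): 0.416667, 0.00208768 ms; sum = 0.418754 ms.
Propagation delays (d/s per hop): 2.13e-05, 9.30876e-06 ms; sum = 3.06088e-05 ms.
Processing at 1 router(s): 1 × 2.1 ms = 2.1 ms.
End-to-end = 2.52 ms.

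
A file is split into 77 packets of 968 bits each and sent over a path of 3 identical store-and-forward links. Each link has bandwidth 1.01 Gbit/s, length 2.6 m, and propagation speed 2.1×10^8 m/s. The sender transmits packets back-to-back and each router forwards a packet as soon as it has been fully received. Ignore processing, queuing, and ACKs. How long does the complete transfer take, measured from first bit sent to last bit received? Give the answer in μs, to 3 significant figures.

Per-hop transmission t_tx = L/R = 968/1010000000 = 0.958416 μs.
Per-hop propagation t_prop = 2.6/210000000 = 0.012381 μs.
Pipeline fill: first packet needs 3·t_tx to clear all hops; remaining 76 packets each add one t_tx.
Total = (3+77-1)·t_tx + 3·t_prop = 79·0.958416 + 3·0.012381 = 75.8 μs.

75.8 μs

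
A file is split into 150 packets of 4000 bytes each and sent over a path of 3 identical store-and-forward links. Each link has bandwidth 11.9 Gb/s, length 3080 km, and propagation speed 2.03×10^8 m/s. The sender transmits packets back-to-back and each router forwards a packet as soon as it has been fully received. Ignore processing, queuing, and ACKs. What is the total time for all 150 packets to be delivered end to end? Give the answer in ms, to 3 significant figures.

Per-hop transmission t_tx = L/R = 32000/11900000000 = 0.00268908 ms.
Per-hop propagation t_prop = 3080000/2.03e+08 = 15.1724 ms.
Pipeline fill: first packet needs 3·t_tx to clear all hops; remaining 149 packets each add one t_tx.
Total = (3+150-1)·t_tx + 3·t_prop = 152·0.00268908 + 3·15.1724 = 45.9 ms.

45.9 ms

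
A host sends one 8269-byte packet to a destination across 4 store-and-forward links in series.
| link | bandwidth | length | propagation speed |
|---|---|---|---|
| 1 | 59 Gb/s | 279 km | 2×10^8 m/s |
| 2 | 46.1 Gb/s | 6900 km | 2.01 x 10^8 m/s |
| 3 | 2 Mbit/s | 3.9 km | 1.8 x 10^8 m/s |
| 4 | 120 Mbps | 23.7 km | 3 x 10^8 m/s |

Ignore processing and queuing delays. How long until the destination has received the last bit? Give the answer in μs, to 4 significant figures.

L = 8269 × 8 = 66152 bits.
Transmission delays (L/R per hop): 1.12122, 1.43497, 33076, 551.267 μs; sum = 33629.8 μs.
Propagation delays (d/s per hop): 1395, 34328.4, 21.6667, 79 μs; sum = 35824 μs.
End-to-end = 69450 μs.

69450 μs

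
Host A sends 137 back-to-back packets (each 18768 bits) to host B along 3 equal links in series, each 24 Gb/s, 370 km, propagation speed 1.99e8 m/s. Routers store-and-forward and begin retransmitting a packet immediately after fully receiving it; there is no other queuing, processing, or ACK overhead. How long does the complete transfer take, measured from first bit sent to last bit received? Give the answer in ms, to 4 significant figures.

Per-hop transmission t_tx = L/R = 18768/24000000000 = 0.000782 ms.
Per-hop propagation t_prop = 370000/199000000 = 1.8593 ms.
Pipeline fill: first packet needs 3·t_tx to clear all hops; remaining 136 packets each add one t_tx.
Total = (3+137-1)·t_tx + 3·t_prop = 139·0.000782 + 3·1.8593 = 5.687 ms.

5.687 ms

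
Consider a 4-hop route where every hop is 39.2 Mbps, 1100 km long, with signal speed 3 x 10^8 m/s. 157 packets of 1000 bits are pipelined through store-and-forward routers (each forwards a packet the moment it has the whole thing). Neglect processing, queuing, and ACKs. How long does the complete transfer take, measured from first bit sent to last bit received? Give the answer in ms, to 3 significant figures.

Per-hop transmission t_tx = L/R = 1000/39200000 = 0.0255102 ms.
Per-hop propagation t_prop = 1100000/300000000 = 3.66667 ms.
Pipeline fill: first packet needs 4·t_tx to clear all hops; remaining 156 packets each add one t_tx.
Total = (4+157-1)·t_tx + 4·t_prop = 160·0.0255102 + 4·3.66667 = 18.7 ms.

18.7 ms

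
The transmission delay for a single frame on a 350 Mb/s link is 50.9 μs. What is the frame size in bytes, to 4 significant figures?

2227 bytes

L = R × t_tx = 350000000 b/s × 5.09e-05 s = 17815 bits.
In bytes: 17815 / 8 = 2227 bytes.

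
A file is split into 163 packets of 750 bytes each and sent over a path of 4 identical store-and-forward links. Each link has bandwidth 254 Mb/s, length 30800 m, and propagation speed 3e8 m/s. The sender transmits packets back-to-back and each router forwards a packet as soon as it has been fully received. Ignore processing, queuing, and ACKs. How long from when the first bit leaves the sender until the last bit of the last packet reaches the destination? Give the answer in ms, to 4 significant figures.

Per-hop transmission t_tx = L/R = 6000/254000000 = 0.023622 ms.
Per-hop propagation t_prop = 30800/300000000 = 0.102667 ms.
Pipeline fill: first packet needs 4·t_tx to clear all hops; remaining 162 packets each add one t_tx.
Total = (4+163-1)·t_tx + 4·t_prop = 166·0.023622 + 4·0.102667 = 4.332 ms.

4.332 ms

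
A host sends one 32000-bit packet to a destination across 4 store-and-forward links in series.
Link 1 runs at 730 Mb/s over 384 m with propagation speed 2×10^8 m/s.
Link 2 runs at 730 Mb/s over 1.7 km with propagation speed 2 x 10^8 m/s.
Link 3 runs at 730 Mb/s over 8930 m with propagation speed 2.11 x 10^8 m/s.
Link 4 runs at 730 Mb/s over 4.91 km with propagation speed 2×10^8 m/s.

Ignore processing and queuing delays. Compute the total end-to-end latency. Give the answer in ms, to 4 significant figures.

0.2526 ms

Transmission delay per hop = L/R = 32000/730000000 = 0.0438356 ms; 4 hops → 0.175342 ms.
Propagation delays (d/s per hop): 0.00192, 0.0085, 0.0423223, 0.02455 ms; sum = 0.0772923 ms.
End-to-end = 0.2526 ms.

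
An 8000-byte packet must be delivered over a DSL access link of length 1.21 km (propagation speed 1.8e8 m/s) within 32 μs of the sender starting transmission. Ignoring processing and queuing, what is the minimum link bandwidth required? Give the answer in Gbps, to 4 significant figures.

2.532 Gbps

L = 64000 bits.
Propagation delay = 1210 / 180000000 = 6.72222 μs.
Transmission budget = 32 − 6.72222 = 25.2778 μs.
R ≥ L / t_tx = 64000 bits / 2.52778e-05 s = 2.532 Gbps.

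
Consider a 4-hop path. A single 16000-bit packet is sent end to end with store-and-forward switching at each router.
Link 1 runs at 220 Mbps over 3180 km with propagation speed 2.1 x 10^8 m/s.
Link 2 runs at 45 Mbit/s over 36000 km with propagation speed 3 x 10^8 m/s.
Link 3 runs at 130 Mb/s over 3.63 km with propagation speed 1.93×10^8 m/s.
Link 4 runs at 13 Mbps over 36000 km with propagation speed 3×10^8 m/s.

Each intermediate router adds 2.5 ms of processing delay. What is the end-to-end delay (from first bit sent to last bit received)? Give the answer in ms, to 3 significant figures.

264 ms

Transmission delays (L/R per hop): 0.0727273, 0.355556, 0.123077, 1.23077 ms; sum = 1.78213 ms.
Propagation delays (d/s per hop): 15.1429, 120, 0.0188083, 120 ms; sum = 255.162 ms.
Processing at 3 router(s): 3 × 2.5 ms = 7.5 ms.
End-to-end = 264 ms.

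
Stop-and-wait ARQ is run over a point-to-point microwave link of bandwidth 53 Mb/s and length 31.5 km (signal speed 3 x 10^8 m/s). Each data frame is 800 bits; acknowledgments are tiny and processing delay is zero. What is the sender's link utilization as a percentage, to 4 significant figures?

t_tx = L/R = 800/53000000 = 1.50943e-05 s.
t_prop = 31500/300000000 = 0.000105 s; RTT = 0.00021 s.
Cycle = t_tx + RTT = 0.000225094 s.
Utilization = t_tx / cycle = 1.50943e-05/0.000225094 = 6.706 %.

6.706 %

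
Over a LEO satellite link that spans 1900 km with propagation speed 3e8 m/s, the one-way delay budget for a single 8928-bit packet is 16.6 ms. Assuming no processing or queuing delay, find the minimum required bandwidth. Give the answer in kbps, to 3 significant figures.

870 kbps

Propagation delay = 1900000 / 300000000 = 6.33333 ms.
Transmission budget = 16.6 − 6.33333 = 10.2667 ms.
R ≥ L / t_tx = 8928 bits / 0.0102667 s = 870 kbps.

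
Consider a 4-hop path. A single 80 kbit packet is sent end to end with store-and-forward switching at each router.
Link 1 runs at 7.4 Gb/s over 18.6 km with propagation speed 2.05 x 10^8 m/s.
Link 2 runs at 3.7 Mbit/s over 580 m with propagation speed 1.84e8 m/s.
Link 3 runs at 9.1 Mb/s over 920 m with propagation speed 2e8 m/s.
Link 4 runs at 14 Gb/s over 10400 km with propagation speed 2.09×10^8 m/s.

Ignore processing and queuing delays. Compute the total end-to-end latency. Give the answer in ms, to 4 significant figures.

80.29 ms

L = 80000 bits.
Transmission delays (L/R per hop): 0.0108108, 21.6216, 8.79121, 0.00571429 ms; sum = 30.4294 ms.
Propagation delays (d/s per hop): 0.0907317, 0.00315217, 0.0046, 49.7608 ms; sum = 49.8592 ms.
End-to-end = 80.29 ms.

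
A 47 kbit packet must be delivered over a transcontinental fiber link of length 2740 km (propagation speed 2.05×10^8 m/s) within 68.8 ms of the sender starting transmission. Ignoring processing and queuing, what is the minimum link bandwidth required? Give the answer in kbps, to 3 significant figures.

848 kbps

Propagation delay = 2740000 / 2.05e+08 = 13.3659 ms.
Transmission budget = 68.8 − 13.3659 = 55.4341 ms.
R ≥ L / t_tx = 47000 bits / 0.0554341 s = 848 kbps.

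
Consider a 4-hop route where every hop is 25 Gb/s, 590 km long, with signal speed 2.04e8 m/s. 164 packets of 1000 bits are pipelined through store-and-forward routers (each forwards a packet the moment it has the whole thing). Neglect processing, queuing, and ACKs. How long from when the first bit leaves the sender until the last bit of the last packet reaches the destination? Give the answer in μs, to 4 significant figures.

Per-hop transmission t_tx = L/R = 1000/25000000000 = 0.04 μs.
Per-hop propagation t_prop = 590000/204000000 = 2892.16 μs.
Pipeline fill: first packet needs 4·t_tx to clear all hops; remaining 163 packets each add one t_tx.
Total = (4+164-1)·t_tx + 4·t_prop = 167·0.04 + 4·2892.16 = 11580 μs.

11580 μs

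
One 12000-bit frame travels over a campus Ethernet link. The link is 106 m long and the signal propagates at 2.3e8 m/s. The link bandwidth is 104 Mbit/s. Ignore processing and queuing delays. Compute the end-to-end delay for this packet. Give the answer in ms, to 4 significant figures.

Transmission delay = L/R = 12000 / 104000000 = 0.115385 ms.
Propagation delay = d/s = 106 m / 2.3e+08 m/s = 0.00046087 ms.
Total = 0.1158 ms.

0.1158 ms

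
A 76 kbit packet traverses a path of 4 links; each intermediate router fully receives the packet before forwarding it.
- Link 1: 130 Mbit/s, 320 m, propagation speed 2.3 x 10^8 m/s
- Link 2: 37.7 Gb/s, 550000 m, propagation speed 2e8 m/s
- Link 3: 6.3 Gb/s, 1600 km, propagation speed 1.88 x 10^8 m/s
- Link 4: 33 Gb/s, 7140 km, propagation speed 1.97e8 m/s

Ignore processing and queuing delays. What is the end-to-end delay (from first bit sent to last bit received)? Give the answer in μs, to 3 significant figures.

48100 μs

L = 76000 bits.
Transmission delays (L/R per hop): 584.615, 2.01592, 12.0635, 2.30303 μs; sum = 600.998 μs.
Propagation delays (d/s per hop): 1.3913, 2750, 8510.64, 36243.7 μs; sum = 47505.7 μs.
End-to-end = 48100 μs.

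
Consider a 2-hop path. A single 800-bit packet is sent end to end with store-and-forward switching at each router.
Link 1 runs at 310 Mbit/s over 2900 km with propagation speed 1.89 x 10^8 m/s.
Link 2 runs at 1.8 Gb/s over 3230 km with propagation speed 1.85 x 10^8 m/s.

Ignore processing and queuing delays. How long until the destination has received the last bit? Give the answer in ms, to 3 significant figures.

32.8 ms

Transmission delays (L/R per hop): 0.00258065, 0.000444444 ms; sum = 0.00302509 ms.
Propagation delays (d/s per hop): 15.3439, 17.4595 ms; sum = 32.8034 ms.
End-to-end = 32.8 ms.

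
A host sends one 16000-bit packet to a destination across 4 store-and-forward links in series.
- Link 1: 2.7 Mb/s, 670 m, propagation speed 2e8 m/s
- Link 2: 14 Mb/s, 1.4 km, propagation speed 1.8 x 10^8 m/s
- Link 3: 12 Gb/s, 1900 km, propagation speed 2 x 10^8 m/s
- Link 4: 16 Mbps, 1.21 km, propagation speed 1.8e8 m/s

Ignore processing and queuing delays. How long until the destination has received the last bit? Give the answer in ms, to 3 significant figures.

Transmission delays (L/R per hop): 5.92593, 1.14286, 0.00133333, 1 ms; sum = 8.07012 ms.
Propagation delays (d/s per hop): 0.00335, 0.00777778, 9.5, 0.00672222 ms; sum = 9.51785 ms.
End-to-end = 17.6 ms.

17.6 ms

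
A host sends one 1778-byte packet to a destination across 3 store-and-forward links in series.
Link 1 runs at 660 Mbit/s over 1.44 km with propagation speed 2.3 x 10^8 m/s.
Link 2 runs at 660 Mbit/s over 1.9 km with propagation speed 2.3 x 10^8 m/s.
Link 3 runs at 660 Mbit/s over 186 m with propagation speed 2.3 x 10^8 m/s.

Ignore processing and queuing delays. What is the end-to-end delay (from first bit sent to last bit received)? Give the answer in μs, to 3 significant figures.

L = 1778 × 8 = 14224 bits.
Transmission delay per hop = L/R = 14224/660000000 = 21.5515 μs; 3 hops → 64.6545 μs.
Propagation delays (d/s per hop): 6.26087, 8.26087, 0.808696 μs; sum = 15.3304 μs.
End-to-end = 80.0 μs.

80.0 μs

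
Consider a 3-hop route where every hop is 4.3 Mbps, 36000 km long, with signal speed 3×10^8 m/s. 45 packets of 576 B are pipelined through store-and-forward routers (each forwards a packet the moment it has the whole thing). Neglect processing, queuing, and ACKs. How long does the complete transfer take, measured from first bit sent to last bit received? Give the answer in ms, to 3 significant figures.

Per-hop transmission t_tx = L/R = 4608/4300000 = 1.07163 ms.
Per-hop propagation t_prop = 36000000/300000000 = 120 ms.
Pipeline fill: first packet needs 3·t_tx to clear all hops; remaining 44 packets each add one t_tx.
Total = (3+45-1)·t_tx + 3·t_prop = 47·1.07163 + 3·120 = 410 ms.

410 ms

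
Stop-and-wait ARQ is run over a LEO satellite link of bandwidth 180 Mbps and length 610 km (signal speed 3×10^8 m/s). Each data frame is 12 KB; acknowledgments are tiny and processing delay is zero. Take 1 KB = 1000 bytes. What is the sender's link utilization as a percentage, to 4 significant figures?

11.59 %

t_tx = L/R = 96000/180000000 = 0.000533333 s.
t_prop = 610000/300000000 = 0.00203333 s; RTT = 0.00406667 s.
Cycle = t_tx + RTT = 0.0046 s.
Utilization = t_tx / cycle = 0.000533333/0.0046 = 11.59 %.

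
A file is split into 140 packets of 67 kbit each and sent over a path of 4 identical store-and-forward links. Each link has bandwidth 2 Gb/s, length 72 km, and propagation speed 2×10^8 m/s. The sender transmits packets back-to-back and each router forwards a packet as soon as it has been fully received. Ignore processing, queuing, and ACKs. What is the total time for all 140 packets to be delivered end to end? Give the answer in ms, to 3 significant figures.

6.23 ms

Per-hop transmission t_tx = L/R = 67000/2000000000 = 0.0335 ms.
Per-hop propagation t_prop = 72000/200000000 = 0.36 ms.
Pipeline fill: first packet needs 4·t_tx to clear all hops; remaining 139 packets each add one t_tx.
Total = (4+140-1)·t_tx + 4·t_prop = 143·0.0335 + 4·0.36 = 6.23 ms.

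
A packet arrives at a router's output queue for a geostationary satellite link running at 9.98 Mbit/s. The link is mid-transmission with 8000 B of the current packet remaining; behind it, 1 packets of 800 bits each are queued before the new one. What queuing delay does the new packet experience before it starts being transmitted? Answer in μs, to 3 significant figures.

Each queued packet: L/R = 800/9980000 = 80.1603 μs.
1 queued → 80.1603 μs.
Plus remaining 64000 bits of current packet: 6412.83 μs.
Queuing delay = 6490 μs.

6490 μs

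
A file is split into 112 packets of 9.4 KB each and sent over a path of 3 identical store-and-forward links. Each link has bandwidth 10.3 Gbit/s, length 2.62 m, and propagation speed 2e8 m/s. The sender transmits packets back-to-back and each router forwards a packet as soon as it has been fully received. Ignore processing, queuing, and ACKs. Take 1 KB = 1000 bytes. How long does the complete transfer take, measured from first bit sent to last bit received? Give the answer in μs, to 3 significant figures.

Per-hop transmission t_tx = L/R = 75200/10300000000 = 7.30097 μs.
Per-hop propagation t_prop = 2.62/200000000 = 0.0131 μs.
Pipeline fill: first packet needs 3·t_tx to clear all hops; remaining 111 packets each add one t_tx.
Total = (3+112-1)·t_tx + 3·t_prop = 114·7.30097 + 3·0.0131 = 832 μs.

832 μs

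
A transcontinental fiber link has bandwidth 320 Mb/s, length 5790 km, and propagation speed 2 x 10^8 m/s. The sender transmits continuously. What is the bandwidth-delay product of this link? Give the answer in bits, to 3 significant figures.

9260000 bits

Propagation delay = 5790000 / 200000000 = 0.02895 s.
BDP = R × t_prop = 320000000 × 0.02895 = 9264000 bits.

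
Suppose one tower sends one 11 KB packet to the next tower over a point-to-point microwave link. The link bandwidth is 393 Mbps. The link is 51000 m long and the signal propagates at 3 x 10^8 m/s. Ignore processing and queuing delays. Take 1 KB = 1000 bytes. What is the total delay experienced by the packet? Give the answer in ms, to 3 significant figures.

L = 88000 bits.
Transmission delay = L/R = 88000 / 393000000 = 0.223919 ms.
Propagation delay = d/s = 51000 m / 300000000 m/s = 0.17 ms.
Total = 0.394 ms.

0.394 ms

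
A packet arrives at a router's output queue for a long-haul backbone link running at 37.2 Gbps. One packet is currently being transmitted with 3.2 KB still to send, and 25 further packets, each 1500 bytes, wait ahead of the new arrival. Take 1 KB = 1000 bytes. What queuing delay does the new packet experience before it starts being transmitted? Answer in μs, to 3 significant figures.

Each queued packet: L/R = 12000/37200000000 = 0.322581 μs.
25 queued → 8.06452 μs.
Plus remaining 25600 bits of current packet: 0.688172 μs.
Queuing delay = 8.75 μs.

8.75 μs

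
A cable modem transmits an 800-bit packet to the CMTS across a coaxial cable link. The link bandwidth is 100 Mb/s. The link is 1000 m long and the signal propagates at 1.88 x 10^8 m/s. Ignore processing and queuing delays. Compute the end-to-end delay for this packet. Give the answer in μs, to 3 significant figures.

Transmission delay = L/R = 800 / 100000000 = 8 μs.
Propagation delay = d/s = 1000 m / 188000000 m/s = 5.31915 μs.
Total = 13.3 μs.

13.3 μs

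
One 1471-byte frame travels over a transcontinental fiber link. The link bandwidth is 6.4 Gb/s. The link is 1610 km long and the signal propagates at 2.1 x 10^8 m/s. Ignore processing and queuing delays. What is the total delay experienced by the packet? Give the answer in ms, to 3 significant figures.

L = 1471 × 8 = 11768 bits.
Transmission delay = L/R = 11768 / 6400000000 = 0.00183875 ms.
Propagation delay = d/s = 1610000 m / 210000000 m/s = 7.66667 ms.
Total = 7.67 ms.

7.67 ms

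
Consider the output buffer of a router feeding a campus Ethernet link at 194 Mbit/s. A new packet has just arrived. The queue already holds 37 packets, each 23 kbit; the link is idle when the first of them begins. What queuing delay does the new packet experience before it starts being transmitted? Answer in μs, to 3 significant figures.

4390 μs

Each queued packet: L/R = 23000/194000000 = 118.557 μs.
37 queued → 4386.6 μs.
Queuing delay = 4390 μs.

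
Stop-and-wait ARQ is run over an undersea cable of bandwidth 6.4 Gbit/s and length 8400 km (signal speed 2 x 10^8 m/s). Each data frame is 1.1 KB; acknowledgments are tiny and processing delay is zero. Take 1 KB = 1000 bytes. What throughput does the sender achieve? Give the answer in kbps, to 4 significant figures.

t_tx = L/R = 8800/6400000000 = 1.375e-06 s.
t_prop = 8400000/200000000 = 0.042 s; RTT = 0.084 s.
Cycle = t_tx + RTT = 0.0840014 s.
Throughput = L / cycle = 8800 / 0.0840014 = 104.8 kbps.

104.8 kbps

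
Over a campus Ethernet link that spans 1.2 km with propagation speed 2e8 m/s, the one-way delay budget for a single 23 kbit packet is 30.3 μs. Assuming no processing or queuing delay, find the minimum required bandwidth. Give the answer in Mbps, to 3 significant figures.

947 Mbps

Propagation delay = 1200 / 200000000 = 6 μs.
Transmission budget = 30.3 − 6 = 24.3 μs.
R ≥ L / t_tx = 23000 bits / 2.43e-05 s = 947 Mbps.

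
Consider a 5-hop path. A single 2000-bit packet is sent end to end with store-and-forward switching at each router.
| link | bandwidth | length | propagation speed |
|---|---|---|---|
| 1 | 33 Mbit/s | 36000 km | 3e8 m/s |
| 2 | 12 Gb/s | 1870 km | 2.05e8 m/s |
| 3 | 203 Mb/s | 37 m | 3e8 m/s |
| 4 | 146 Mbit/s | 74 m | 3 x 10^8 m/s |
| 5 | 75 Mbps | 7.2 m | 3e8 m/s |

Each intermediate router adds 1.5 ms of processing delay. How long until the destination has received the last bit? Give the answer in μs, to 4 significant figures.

Transmission delays (L/R per hop): 60.6061, 0.166667, 9.85222, 13.6986, 26.6667 μs; sum = 110.99 μs.
Propagation delays (d/s per hop): 120000, 9121.95, 0.123333, 0.246667, 0.024 μs; sum = 129122 μs.
Processing at 4 router(s): 4 × 1.5 ms = 6000 μs.
End-to-end = 135200 μs.

135200 μs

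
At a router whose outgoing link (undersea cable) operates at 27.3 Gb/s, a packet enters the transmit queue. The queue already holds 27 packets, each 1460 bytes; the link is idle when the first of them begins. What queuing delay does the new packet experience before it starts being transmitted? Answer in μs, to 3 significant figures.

11.6 μs

Each queued packet: L/R = 11680/27300000000 = 0.427839 μs.
27 queued → 11.5516 μs.
Queuing delay = 11.6 μs.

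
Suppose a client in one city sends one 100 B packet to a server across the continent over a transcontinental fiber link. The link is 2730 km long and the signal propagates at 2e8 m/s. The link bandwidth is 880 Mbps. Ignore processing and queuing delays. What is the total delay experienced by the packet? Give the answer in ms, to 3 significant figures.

L = 100 × 8 = 800 bits.
Transmission delay = L/R = 800 / 880000000 = 0.000909091 ms.
Propagation delay = d/s = 2730000 m / 200000000 m/s = 13.65 ms.
Total = 13.7 ms.

13.7 ms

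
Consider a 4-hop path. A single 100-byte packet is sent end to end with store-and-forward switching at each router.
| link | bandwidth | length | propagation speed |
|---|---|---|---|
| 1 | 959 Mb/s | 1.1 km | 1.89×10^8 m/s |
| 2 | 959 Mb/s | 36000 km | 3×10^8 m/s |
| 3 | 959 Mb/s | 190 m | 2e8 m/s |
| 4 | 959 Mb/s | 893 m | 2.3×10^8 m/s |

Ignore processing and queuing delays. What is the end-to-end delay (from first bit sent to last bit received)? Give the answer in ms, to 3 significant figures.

120 ms

L = 100 × 8 = 800 bits.
Transmission delay per hop = L/R = 800/959000000 = 0.000834202 ms; 4 hops → 0.00333681 ms.
Propagation delays (d/s per hop): 0.00582011, 120, 0.00095, 0.00388261 ms; sum = 120.011 ms.
End-to-end = 120 ms.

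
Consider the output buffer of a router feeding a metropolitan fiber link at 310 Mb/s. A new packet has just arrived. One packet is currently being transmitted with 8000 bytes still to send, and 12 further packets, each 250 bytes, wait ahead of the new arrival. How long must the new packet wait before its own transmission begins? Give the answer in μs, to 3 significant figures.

284 μs

Each queued packet: L/R = 2000/310000000 = 6.45161 μs.
12 queued → 77.4194 μs.
Plus remaining 64000 bits of current packet: 206.452 μs.
Queuing delay = 284 μs.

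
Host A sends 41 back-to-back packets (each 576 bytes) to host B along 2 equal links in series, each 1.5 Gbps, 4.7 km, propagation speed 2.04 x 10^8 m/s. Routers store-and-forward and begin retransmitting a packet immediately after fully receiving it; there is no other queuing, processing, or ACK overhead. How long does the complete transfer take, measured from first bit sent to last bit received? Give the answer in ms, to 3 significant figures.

Per-hop transmission t_tx = L/R = 4608/1500000000 = 0.003072 ms.
Per-hop propagation t_prop = 4700/204000000 = 0.0230392 ms.
Pipeline fill: first packet needs 2·t_tx to clear all hops; remaining 40 packets each add one t_tx.
Total = (2+41-1)·t_tx + 2·t_prop = 42·0.003072 + 2·0.0230392 = 0.175 ms.

0.175 ms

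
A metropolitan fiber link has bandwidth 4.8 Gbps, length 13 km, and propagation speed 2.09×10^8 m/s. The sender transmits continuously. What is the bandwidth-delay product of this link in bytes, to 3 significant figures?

37300 bytes

Propagation delay = 13000 / 209000000 = 6.2201e-05 s.
BDP = R × t_prop = 4800000000 × 6.2201e-05 = 298565 bits.
In bytes: 298565/8 = 37300 bytes.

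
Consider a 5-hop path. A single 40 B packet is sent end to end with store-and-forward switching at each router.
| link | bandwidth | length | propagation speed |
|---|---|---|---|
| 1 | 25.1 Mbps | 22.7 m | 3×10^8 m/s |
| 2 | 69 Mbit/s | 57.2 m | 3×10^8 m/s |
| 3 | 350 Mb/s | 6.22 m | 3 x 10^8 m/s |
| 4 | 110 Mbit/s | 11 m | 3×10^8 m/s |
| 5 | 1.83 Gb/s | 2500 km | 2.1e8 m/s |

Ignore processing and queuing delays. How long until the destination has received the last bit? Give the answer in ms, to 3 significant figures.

L = 40 × 8 = 320 bits.
Transmission delays (L/R per hop): 0.012749, 0.00463768, 0.000914286, 0.00290909, 0.000174863 ms; sum = 0.0213849 ms.
Propagation delays (d/s per hop): 7.56667e-05, 0.000190667, 2.07333e-05, 3.66667e-05, 11.9048 ms; sum = 11.9051 ms.
End-to-end = 11.9 ms.

11.9 ms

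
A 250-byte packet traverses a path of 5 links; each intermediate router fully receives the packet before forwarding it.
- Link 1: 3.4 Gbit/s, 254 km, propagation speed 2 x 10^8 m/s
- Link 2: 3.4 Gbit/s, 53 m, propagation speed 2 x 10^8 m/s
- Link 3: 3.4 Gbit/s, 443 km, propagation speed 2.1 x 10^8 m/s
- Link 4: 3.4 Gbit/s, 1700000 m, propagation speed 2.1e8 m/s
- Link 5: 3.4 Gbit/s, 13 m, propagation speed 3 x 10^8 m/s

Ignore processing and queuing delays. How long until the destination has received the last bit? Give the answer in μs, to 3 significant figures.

L = 250 × 8 = 2000 bits.
Transmission delay per hop = L/R = 2000/3400000000 = 0.588235 μs; 5 hops → 2.94118 μs.
Propagation delays (d/s per hop): 1270, 0.265, 2109.52, 8095.24, 0.0433333 μs; sum = 11475.1 μs.
End-to-end = 11500 μs.

11500 μs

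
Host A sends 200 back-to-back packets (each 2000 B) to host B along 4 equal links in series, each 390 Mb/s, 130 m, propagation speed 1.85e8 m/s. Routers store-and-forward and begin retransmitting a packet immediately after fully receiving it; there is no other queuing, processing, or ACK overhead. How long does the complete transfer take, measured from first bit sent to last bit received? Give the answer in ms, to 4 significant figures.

Per-hop transmission t_tx = L/R = 16000/390000000 = 0.0410256 ms.
Per-hop propagation t_prop = 130/185000000 = 0.000702703 ms.
Pipeline fill: first packet needs 4·t_tx to clear all hops; remaining 199 packets each add one t_tx.
Total = (4+200-1)·t_tx + 4·t_prop = 203·0.0410256 + 4·0.000702703 = 8.331 ms.

8.331 ms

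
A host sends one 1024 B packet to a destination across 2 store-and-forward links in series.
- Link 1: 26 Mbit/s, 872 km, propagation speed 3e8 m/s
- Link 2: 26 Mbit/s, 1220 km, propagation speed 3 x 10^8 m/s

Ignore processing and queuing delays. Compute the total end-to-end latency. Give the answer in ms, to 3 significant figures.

7.60 ms

L = 1024 × 8 = 8192 bits.
Transmission delay per hop = L/R = 8192/26000000 = 0.315077 ms; 2 hops → 0.630154 ms.
Propagation delays (d/s per hop): 2.90667, 4.06667 ms; sum = 6.97333 ms.
End-to-end = 7.60 ms.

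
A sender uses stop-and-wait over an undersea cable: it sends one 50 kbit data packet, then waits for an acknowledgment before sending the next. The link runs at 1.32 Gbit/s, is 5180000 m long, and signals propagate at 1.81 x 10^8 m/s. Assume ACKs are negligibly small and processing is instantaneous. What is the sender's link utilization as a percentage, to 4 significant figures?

0.06613 %

t_tx = L/R = 50000/1320000000 = 3.78788e-05 s.
t_prop = 5180000/181000000 = 0.0286188 s; RTT = 0.0572376 s.
Cycle = t_tx + RTT = 0.0572754 s.
Utilization = t_tx / cycle = 3.78788e-05/0.0572754 = 0.06613 %.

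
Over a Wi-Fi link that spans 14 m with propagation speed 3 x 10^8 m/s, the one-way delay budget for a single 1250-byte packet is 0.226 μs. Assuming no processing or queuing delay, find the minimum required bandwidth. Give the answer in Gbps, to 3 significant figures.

L = 10000 bits.
Propagation delay = 14 / 300000000 = 0.0466667 μs.
Transmission budget = 0.226 − 0.0466667 = 0.179333 μs.
R ≥ L / t_tx = 10000 bits / 1.79333e-07 s = 55.8 Gbps.

55.8 Gbps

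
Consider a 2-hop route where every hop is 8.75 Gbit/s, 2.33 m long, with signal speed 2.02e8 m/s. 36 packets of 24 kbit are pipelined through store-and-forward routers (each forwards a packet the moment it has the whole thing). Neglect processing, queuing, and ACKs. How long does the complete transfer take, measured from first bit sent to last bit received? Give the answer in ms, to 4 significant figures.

0.1015 ms

Per-hop transmission t_tx = L/R = 24000/8750000000 = 0.00274286 ms.
Per-hop propagation t_prop = 2.33/202000000 = 1.15347e-05 ms.
Pipeline fill: first packet needs 2·t_tx to clear all hops; remaining 35 packets each add one t_tx.
Total = (2+36-1)·t_tx + 2·t_prop = 37·0.00274286 + 2·1.15347e-05 = 0.1015 ms.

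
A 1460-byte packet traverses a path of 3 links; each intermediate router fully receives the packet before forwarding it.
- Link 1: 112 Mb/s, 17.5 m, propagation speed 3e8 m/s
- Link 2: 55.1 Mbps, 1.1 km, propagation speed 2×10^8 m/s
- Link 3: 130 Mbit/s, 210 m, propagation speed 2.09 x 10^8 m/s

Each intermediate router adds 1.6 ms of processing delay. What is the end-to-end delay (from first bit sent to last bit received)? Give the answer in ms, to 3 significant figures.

L = 1460 × 8 = 11680 bits.
Transmission delays (L/R per hop): 0.104286, 0.211978, 0.0898462 ms; sum = 0.40611 ms.
Propagation delays (d/s per hop): 5.83333e-05, 0.0055, 0.00100478 ms; sum = 0.00656312 ms.
Processing at 2 router(s): 2 × 1.6 ms = 3.2 ms.
End-to-end = 3.61 ms.

3.61 ms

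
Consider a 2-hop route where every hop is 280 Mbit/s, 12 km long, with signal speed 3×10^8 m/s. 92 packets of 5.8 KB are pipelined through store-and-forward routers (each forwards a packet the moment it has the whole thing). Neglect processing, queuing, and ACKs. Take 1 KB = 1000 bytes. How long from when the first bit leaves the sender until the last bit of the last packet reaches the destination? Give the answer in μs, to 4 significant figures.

Per-hop transmission t_tx = L/R = 46400/280000000 = 165.714 μs.
Per-hop propagation t_prop = 12000/300000000 = 40 μs.
Pipeline fill: first packet needs 2·t_tx to clear all hops; remaining 91 packets each add one t_tx.
Total = (2+92-1)·t_tx + 2·t_prop = 93·165.714 + 2·40 = 15490 μs.

15490 μs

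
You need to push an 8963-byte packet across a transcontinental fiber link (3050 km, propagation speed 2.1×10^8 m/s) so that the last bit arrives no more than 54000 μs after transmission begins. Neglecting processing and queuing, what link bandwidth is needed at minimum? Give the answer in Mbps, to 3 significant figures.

L = 71704 bits.
Propagation delay = 3050000 / 210000000 = 14523.8 μs.
Transmission budget = 54000 − 14523.8 = 39476.2 μs.
R ≥ L / t_tx = 71704 bits / 0.0394762 s = 1.82 Mbps.

1.82 Mbps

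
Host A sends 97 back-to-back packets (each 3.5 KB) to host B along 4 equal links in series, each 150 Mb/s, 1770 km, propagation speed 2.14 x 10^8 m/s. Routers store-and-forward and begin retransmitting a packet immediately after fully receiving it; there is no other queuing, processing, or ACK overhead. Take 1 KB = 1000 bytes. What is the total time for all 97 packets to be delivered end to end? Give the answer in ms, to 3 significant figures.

Per-hop transmission t_tx = L/R = 28000/150000000 = 0.186667 ms.
Per-hop propagation t_prop = 1770000/214000000 = 8.27103 ms.
Pipeline fill: first packet needs 4·t_tx to clear all hops; remaining 96 packets each add one t_tx.
Total = (4+97-1)·t_tx + 4·t_prop = 100·0.186667 + 4·8.27103 = 51.8 ms.

51.8 ms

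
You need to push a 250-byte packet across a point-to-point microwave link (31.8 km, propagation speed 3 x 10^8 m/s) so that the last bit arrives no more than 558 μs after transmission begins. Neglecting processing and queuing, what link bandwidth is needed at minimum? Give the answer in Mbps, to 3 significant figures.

4.42 Mbps

L = 2000 bits.
Propagation delay = 31800 / 300000000 = 106 μs.
Transmission budget = 558 − 106 = 452 μs.
R ≥ L / t_tx = 2000 bits / 0.000452 s = 4.42 Mbps.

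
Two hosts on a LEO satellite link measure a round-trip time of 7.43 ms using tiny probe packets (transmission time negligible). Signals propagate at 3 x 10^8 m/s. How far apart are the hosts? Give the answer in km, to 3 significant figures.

1110 km

One-way propagation = RTT/2 = 3.715 ms.
d = s × t = 300000000 × 0.003715 = 1110 km.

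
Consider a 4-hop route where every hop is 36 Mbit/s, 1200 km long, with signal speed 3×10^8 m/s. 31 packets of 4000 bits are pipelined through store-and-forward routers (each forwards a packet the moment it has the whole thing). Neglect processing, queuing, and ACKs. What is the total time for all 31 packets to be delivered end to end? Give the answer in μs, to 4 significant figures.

19780 μs

Per-hop transmission t_tx = L/R = 4000/36000000 = 111.111 μs.
Per-hop propagation t_prop = 1200000/300000000 = 4000 μs.
Pipeline fill: first packet needs 4·t_tx to clear all hops; remaining 30 packets each add one t_tx.
Total = (4+31-1)·t_tx + 4·t_prop = 34·111.111 + 4·4000 = 19780 μs.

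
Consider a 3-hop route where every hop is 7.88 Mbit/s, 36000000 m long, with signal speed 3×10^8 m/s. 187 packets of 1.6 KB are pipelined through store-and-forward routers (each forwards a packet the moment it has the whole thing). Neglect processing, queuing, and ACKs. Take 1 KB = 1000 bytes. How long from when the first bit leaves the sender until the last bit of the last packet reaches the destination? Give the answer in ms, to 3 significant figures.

667 ms

Per-hop transmission t_tx = L/R = 12800/7880000 = 1.62437 ms.
Per-hop propagation t_prop = 36000000/300000000 = 120 ms.
Pipeline fill: first packet needs 3·t_tx to clear all hops; remaining 186 packets each add one t_tx.
Total = (3+187-1)·t_tx + 3·t_prop = 189·1.62437 + 3·120 = 667 ms.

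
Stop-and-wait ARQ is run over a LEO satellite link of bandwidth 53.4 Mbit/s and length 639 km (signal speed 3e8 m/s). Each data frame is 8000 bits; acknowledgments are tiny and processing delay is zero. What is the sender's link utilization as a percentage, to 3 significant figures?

t_tx = L/R = 8000/53400000 = 0.000149813 s.
t_prop = 639000/300000000 = 0.00213 s; RTT = 0.00426 s.
Cycle = t_tx + RTT = 0.00440981 s.
Utilization = t_tx / cycle = 0.000149813/0.00440981 = 3.40 %.

3.40 %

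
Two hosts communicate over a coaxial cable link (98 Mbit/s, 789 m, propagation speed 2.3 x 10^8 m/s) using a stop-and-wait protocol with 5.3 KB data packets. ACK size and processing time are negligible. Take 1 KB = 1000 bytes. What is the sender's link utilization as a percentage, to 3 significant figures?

t_tx = L/R = 42400/98000000 = 0.000432653 s.
t_prop = 789/2.3e+08 = 3.43043e-06 s; RTT = 6.86087e-06 s.
Cycle = t_tx + RTT = 0.000439514 s.
Utilization = t_tx / cycle = 0.000432653/0.000439514 = 98.4 %.

98.4 %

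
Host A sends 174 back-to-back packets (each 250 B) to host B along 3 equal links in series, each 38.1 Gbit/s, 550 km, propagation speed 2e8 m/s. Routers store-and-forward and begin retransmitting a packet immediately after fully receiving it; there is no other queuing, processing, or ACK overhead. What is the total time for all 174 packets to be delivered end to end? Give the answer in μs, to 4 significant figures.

Per-hop transmission t_tx = L/R = 2000/38100000000 = 0.0524934 μs.
Per-hop propagation t_prop = 550000/200000000 = 2750 μs.
Pipeline fill: first packet needs 3·t_tx to clear all hops; remaining 173 packets each add one t_tx.
Total = (3+174-1)·t_tx + 3·t_prop = 176·0.0524934 + 3·2750 = 8259 μs.

8259 μs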